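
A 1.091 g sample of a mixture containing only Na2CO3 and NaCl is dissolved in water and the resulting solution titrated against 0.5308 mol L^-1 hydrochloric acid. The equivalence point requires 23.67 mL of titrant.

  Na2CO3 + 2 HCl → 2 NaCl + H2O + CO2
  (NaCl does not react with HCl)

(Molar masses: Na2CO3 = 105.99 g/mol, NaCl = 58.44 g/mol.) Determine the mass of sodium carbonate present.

0.6658 g

n(HCl) = 0.02367 × 0.5308 = 0.01256 mol
Let x = n(Na2CO3), y = n(NaCl).
Titrant: 2x = 0.01256;  mass: 105.99x + 58.44y = 1.091
Solving, x = 6.282 × 10^-3 mol, y = 7.275 × 10^-3 mol
mass of Na2CO3 = 6.282 × 10^-3 × 105.99 = 0.6658 g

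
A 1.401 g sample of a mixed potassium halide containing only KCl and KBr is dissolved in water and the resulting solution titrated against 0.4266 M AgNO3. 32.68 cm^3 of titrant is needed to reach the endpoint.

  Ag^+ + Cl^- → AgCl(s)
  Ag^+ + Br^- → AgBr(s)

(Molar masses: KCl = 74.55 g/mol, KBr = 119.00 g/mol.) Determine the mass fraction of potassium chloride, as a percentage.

n(AgNO3) = 0.03268 × 0.4266 = 0.01394 mol
Let x = n(KCl), y = n(KBr).
Titrant: 1x + 1y = 0.01394;  mass: 74.55x + 119.00y = 1.401
Solving, x = 5.805 × 10^-3 mol, y = 8.137 × 10^-3 mol
mass of KCl = 5.805 × 10^-3 × 74.55 = 0.4327 g
% KCl = 0.4327 / 1.401 × 100 = 30.89 %

30.89 %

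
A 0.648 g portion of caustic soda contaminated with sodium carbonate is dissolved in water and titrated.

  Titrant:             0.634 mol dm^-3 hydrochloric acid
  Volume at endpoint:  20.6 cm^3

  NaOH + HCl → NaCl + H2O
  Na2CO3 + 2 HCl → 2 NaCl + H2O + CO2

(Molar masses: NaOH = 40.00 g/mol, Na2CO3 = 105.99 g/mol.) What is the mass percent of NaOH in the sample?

21.0 %

n(HCl) = 0.0206 × 0.634 = 0.0131 mol
Let x = n(NaOH), y = n(Na2CO3).
Titrant: 1x + 2y = 0.0131;  mass: 40.00x + 105.99y = 0.648
Solving, x = 3.40 × 10^-3 mol, y = 4.83 × 10^-3 mol
mass of NaOH = 3.40 × 10^-3 × 40.00 = 0.136 g
% NaOH = 0.136 / 0.648 × 100 = 21.0 %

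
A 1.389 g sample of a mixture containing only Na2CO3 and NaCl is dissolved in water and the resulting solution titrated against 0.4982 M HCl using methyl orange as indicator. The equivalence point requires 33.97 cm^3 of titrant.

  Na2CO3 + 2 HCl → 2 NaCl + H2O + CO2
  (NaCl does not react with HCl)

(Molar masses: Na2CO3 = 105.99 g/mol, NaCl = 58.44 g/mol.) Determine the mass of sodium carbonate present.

0.8969 g

n(HCl) = 0.03397 × 0.4982 = 0.01692 mol
Let x = n(Na2CO3), y = n(NaCl).
Titrant: 2x = 0.01692;  mass: 105.99x + 58.44y = 1.389
Solving, x = 8.462 × 10^-3 mol, y = 8.421 × 10^-3 mol
mass of Na2CO3 = 8.462 × 10^-3 × 105.99 = 0.8969 g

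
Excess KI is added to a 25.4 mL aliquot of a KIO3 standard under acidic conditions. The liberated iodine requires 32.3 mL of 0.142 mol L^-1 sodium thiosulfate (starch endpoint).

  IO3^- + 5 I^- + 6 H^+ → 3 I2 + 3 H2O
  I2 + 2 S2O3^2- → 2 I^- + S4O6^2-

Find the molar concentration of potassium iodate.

0.0301 mol/L

n(S2O3^2-) = 0.0323 × 0.142 = 4.59 × 10^-3 mol
n(I2) = n(S2O3^2-)/2 = 2.29 × 10^-3 mol
From the 1:3 ratio, n(IO3^-) in the aliquot = 1/3 × 2.29 × 10^-3 = 7.64 × 10^-4 mol
[IO3^-] = 7.64 × 10^-4 / 0.0254 = 0.0301 mol/L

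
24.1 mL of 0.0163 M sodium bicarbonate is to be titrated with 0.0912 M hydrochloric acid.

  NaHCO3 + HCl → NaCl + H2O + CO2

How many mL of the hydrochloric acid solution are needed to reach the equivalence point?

4.31 mL

n(NaHCO3) = 0.0241 L × 0.0163 mol/L = 3.93 × 10^-4 mol
n(HCl) = 3.93 × 10^-4 mol (1:1 stoichiometry)
V(HCl) = 3.93 × 10^-4 mol / 0.0912 mol/L = 0.00431 L = 4.31 mL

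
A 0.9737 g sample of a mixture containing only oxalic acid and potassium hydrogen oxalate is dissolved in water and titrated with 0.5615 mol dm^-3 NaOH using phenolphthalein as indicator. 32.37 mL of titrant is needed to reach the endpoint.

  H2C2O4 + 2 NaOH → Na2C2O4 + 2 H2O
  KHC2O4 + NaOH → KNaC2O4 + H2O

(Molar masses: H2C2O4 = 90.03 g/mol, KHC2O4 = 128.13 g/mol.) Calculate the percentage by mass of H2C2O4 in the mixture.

n(NaOH) = 0.03237 × 0.5615 = 0.01818 mol
Let x = n(H2C2O4), y = n(KHC2O4).
Titrant: 2x + 1y = 0.01818;  mass: 90.03x + 128.13y = 0.9737
Solving, x = 8.152 × 10^-3 mol, y = 1.871 × 10^-3 mol
mass of H2C2O4 = 8.152 × 10^-3 × 90.03 = 0.7340 g
% H2C2O4 = 0.7340 / 0.9737 × 100 = 75.38 %

75.38 %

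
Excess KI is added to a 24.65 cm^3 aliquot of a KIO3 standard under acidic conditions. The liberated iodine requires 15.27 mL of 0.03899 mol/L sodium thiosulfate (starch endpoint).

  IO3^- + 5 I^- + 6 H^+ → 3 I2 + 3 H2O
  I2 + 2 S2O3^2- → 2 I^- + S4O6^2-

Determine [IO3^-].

0.004026 mol/L

n(S2O3^2-) = 0.01527 × 0.03899 = 5.954 × 10^-4 mol
n(I2) = n(S2O3^2-)/2 = 2.977 × 10^-4 mol
From the 1:3 ratio, n(IO3^-) in the aliquot = 1/3 × 2.977 × 10^-4 = 9.923 × 10^-5 mol
[IO3^-] = 9.923 × 10^-5 / 0.02465 = 0.004026 mol/L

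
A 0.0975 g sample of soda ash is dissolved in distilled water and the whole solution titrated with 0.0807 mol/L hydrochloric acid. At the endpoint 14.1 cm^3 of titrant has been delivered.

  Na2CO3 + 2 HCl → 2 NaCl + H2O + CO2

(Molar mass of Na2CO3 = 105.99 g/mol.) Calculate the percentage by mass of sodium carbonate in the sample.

61.8 %

n(HCl) = 0.0141 L × 0.0807 mol/L = 1.14 × 10^-3 mol
From the 1:2 ratio, n(Na2CO3) = 1/2 × 1.14 × 10^-3 = 5.69 × 10^-4 mol
mass of Na2CO3 = 5.69 × 10^-4 × 105.99 g/mol = 0.0603 g
% Na2CO3 = 0.0603 / 0.0975 × 100 = 61.8 %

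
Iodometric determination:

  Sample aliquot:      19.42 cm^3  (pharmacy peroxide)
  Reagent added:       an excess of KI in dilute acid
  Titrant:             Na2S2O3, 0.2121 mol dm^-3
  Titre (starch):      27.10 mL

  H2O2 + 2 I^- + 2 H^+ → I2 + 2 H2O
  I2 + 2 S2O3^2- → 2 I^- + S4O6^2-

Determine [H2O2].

n(S2O3^2-) = 0.02710 × 0.2121 = 5.748 × 10^-3 mol
n(I2) = n(S2O3^2-)/2 = 2.874 × 10^-3 mol
n(H2O2) in the aliquot = 2.874 × 10^-3 mol (1:1 ratio)
[H2O2] = 2.874 × 10^-3 / 0.01942 = 0.1480 mol/L

0.1480 mol/L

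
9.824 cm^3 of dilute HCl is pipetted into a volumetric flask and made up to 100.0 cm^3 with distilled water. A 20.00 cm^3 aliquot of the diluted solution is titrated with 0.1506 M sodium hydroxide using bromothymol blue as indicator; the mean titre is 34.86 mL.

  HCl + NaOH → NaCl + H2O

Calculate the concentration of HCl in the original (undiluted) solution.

2.672 M

n(NaOH) = 0.03486 × 0.1506 = 5.250 × 10^-3 mol
n(HCl) in the aliquot = 5.250 × 10^-3 mol (1:1 ratio)
[HCl]_dilute = 5.250 × 10^-3 / 0.02000 = 0.2625 mol/L
Dilution factor = 100.0 / 9.824 = 10.18
[HCl]_stock = 0.2625 × 10.18 = 2.672 mol/L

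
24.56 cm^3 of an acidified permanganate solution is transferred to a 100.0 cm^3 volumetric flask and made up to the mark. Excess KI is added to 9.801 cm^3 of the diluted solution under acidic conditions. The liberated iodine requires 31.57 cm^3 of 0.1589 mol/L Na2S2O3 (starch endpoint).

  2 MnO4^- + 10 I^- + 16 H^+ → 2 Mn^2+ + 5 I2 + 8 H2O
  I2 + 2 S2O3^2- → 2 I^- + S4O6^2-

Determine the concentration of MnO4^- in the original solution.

n(S2O3^2-) = 0.03157 × 0.1589 = 5.016 × 10^-3 mol
n(I2) = n(S2O3^2-)/2 = 2.508 × 10^-3 mol
From the 2:5 ratio, n(MnO4^-) in the aliquot = 2/5 × 2.508 × 10^-3 = 1.003 × 10^-3 mol
[MnO4^-]_dilute = 1.003 × 10^-3 / 0.009801 = 0.1024 mol/L
[MnO4^-]_original = 0.1024 × 100.0/24.56 = 0.4168 mol/L

0.4168 mol/L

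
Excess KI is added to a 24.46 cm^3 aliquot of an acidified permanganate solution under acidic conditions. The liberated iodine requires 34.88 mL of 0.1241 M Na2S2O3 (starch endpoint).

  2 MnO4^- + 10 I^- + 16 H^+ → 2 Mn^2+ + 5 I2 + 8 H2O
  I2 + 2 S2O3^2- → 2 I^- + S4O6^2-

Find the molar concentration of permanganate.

0.03539 M

n(S2O3^2-) = 0.03488 × 0.1241 = 4.329 × 10^-3 mol
n(I2) = n(S2O3^2-)/2 = 2.164 × 10^-3 mol
From the 2:5 ratio, n(MnO4^-) in the aliquot = 2/5 × 2.164 × 10^-3 = 8.657 × 10^-4 mol
[MnO4^-] = 8.657 × 10^-4 / 0.02446 = 0.03539 mol/L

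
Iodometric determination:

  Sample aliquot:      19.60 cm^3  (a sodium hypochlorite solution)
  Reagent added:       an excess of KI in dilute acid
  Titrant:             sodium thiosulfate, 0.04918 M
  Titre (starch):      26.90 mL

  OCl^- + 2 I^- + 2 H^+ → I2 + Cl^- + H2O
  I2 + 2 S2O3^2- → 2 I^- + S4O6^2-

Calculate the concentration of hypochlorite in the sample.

0.03375 M

n(S2O3^2-) = 0.02690 × 0.04918 = 1.323 × 10^-3 mol
n(I2) = n(S2O3^2-)/2 = 6.615 × 10^-4 mol
n(OCl^-) in the aliquot = 6.615 × 10^-4 mol (1:1 ratio)
[OCl^-] = 6.615 × 10^-4 / 0.01960 = 0.03375 mol/L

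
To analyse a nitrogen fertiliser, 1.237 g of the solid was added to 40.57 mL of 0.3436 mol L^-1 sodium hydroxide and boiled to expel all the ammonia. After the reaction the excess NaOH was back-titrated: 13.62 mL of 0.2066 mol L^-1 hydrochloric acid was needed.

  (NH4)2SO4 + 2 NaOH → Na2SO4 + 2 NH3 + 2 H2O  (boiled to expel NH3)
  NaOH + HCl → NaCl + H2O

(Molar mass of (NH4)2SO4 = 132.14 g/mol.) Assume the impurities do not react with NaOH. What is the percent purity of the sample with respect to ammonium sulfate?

n(NaOH) added = 0.04057 × 0.3436 = 0.01394 mol
n(HCl) used in back-titration = 0.01362 × 0.2066 = 2.814 × 10^-3 mol
n(NaOH) left over = 2.814 × 10^-3 mol (1:1 ratio)
n(NaOH) consumed by analyte = 0.01394 − 2.814 × 10^-3 = 0.01113 mol
From the 1:2 ratio, n((NH4)2SO4) = 1/2 × 0.01113 = 5.563 × 10^-3 mol
mass of (NH4)2SO4 = 5.563 × 10^-3 × 132.14 = 0.7351 g
% (NH4)2SO4 = 0.7351 / 1.237 × 100 = 59.43 %

59.43 %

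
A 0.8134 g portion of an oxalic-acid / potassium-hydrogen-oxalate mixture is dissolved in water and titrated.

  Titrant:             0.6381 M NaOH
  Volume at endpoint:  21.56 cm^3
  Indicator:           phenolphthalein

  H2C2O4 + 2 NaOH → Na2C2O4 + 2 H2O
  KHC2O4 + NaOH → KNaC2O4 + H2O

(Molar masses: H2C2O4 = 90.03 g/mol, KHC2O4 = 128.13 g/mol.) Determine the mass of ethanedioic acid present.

0.5142 g

n(NaOH) = 0.02156 × 0.6381 = 0.01376 mol
Let x = n(H2C2O4), y = n(KHC2O4).
Titrant: 2x + 1y = 0.01376;  mass: 90.03x + 128.13y = 0.8134
Solving, x = 5.711 × 10^-3 mol, y = 2.335 × 10^-3 mol
mass of H2C2O4 = 5.711 × 10^-3 × 90.03 = 0.5142 g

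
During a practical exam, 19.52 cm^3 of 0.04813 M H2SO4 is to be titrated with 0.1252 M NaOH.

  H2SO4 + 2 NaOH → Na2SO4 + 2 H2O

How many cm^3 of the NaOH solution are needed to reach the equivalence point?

n(H2SO4) = 0.01952 L × 0.04813 mol/L = 9.395 × 10^-4 mol
From the 2:1 stoichiometry, n(NaOH) = 2/1 × 9.395 × 10^-4 = 1.879 × 10^-3 mol
V(NaOH) = 1.879 × 10^-3 mol / 0.1252 mol/L = 0.01501 L = 15.01 mL

15.01 mL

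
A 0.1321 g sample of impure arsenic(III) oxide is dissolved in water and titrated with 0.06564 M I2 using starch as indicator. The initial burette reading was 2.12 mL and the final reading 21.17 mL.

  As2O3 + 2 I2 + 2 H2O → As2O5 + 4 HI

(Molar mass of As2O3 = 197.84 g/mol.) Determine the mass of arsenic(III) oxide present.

0.1237 g

n(I2) = 0.01905 L × 0.06564 mol/L = 1.250 × 10^-3 mol
From the 1:2 ratio, n(As2O3) = 1/2 × 1.250 × 10^-3 = 6.252 × 10^-4 mol
mass of As2O3 = 6.252 × 10^-4 × 197.84 g/mol = 0.1237 g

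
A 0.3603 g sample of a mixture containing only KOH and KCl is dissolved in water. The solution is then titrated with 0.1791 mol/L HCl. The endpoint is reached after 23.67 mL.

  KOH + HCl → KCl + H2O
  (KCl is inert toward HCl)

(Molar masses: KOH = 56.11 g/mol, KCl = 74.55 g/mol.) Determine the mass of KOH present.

n(HCl) = 0.02367 × 0.1791 = 4.239 × 10^-3 mol
Let x = n(KOH), y = n(KCl).
Titrant: 1x = 4.239 × 10^-3;  mass: 56.11x + 74.55y = 0.3603
Solving, x = 4.239 × 10^-3 mol, y = 1.642 × 10^-3 mol
mass of KOH = 4.239 × 10^-3 × 56.11 = 0.2379 g

0.2379 g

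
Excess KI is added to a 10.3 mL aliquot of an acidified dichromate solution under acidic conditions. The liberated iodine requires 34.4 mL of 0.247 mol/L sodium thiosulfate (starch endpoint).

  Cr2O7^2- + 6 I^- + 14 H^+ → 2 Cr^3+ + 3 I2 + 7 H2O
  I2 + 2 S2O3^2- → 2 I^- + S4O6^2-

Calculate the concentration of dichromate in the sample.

0.137 mol/L

n(S2O3^2-) = 0.0344 × 0.247 = 8.50 × 10^-3 mol
n(I2) = n(S2O3^2-)/2 = 4.25 × 10^-3 mol
From the 1:3 ratio, n(Cr2O7^2-) in the aliquot = 1/3 × 4.25 × 10^-3 = 1.42 × 10^-3 mol
[Cr2O7^2-] = 1.42 × 10^-3 / 0.0103 = 0.137 mol/L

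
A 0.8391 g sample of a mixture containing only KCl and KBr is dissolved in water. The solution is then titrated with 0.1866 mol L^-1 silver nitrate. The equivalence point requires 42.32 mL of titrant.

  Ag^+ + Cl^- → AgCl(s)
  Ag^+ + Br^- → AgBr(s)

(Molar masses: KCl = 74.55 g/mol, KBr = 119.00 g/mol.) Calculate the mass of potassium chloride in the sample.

0.1688 g

n(AgNO3) = 0.04232 × 0.1866 = 7.897 × 10^-3 mol
Let x = n(KCl), y = n(KBr).
Titrant: 1x + 1y = 7.897 × 10^-3;  mass: 74.55x + 119.00y = 0.8391
Solving, x = 2.264 × 10^-3 mol, y = 5.633 × 10^-3 mol
mass of KCl = 2.264 × 10^-3 × 74.55 = 0.1688 g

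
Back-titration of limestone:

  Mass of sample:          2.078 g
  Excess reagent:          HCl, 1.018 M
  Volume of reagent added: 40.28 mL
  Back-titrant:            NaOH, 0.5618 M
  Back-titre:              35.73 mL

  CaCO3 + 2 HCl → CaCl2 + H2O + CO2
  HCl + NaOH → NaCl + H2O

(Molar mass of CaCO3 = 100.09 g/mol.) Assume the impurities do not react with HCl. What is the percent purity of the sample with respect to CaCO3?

n(HCl) added = 0.04028 × 1.018 = 0.04101 mol
n(NaOH) used in back-titration = 0.03573 × 0.5618 = 0.02007 mol
n(HCl) left over = 0.02007 mol (1:1 ratio)
n(HCl) consumed by analyte = 0.04101 − 0.02007 = 0.02093 mol
From the 1:2 ratio, n(CaCO3) = 1/2 × 0.02093 = 0.01047 mol
mass of CaCO3 = 0.01047 × 100.09 = 1.048 g
% CaCO3 = 1.048 / 2.078 × 100 = 50.41 %

50.41 %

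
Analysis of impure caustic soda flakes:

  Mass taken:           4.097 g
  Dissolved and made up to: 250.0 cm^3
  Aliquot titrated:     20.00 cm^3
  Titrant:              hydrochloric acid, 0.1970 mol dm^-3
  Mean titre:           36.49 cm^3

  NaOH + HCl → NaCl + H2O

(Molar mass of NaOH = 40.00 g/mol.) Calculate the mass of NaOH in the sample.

n(HCl) per titration = 0.03649 × 0.1970 = 7.189 × 10^-3 mol
n(NaOH) in each aliquot = 7.189 × 10^-3 mol (1:1 ratio)
n(NaOH) in the whole flask = 7.189 × 10^-3 × 250.0/20.00 = 0.08986 mol
mass of NaOH = 0.08986 × 40.00 = 3.594 g

3.594 g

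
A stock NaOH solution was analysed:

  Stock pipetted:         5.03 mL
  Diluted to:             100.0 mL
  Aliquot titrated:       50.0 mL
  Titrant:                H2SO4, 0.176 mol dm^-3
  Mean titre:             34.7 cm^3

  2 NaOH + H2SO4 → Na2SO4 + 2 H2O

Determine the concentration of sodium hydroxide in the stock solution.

n(H2SO4) = 0.0347 × 0.176 = 6.11 × 10^-3 mol
From the 2:1 ratio, n(NaOH) in the aliquot = 2/1 × 6.11 × 10^-3 = 0.0122 mol
[NaOH]_dilute = 0.0122 / 0.0500 = 0.244 mol/L
Dilution factor = 100.0 / 5.03 = 19.88
[NaOH]_stock = 0.244 × 19.88 = 4.86 mol/L

4.86 mol/L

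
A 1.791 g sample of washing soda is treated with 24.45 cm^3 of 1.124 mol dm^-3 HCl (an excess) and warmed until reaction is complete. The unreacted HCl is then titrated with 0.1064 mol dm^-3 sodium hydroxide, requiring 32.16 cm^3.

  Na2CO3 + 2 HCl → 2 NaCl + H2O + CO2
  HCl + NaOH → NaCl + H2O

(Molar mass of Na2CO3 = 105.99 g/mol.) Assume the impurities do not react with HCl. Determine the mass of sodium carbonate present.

n(HCl) added = 0.02445 × 1.124 = 0.02748 mol
n(NaOH) used in back-titration = 0.03216 × 0.1064 = 3.422 × 10^-3 mol
n(HCl) left over = 3.422 × 10^-3 mol (1:1 ratio)
n(HCl) consumed by analyte = 0.02748 − 3.422 × 10^-3 = 0.02406 mol
From the 1:2 ratio, n(Na2CO3) = 1/2 × 0.02406 = 0.01203 mol
mass of Na2CO3 = 0.01203 × 105.99 = 1.275 g

1.275 g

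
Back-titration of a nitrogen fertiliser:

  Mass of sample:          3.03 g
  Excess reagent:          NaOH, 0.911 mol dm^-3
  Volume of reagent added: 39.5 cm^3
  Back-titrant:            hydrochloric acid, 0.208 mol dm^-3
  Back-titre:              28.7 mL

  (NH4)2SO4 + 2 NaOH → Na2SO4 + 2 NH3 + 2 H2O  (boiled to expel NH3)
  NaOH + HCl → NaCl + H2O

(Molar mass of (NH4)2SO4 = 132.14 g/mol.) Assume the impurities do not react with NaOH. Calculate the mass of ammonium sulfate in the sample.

1.98 g

n(NaOH) added = 0.0395 × 0.911 = 0.0360 mol
n(HCl) used in back-titration = 0.0287 × 0.208 = 5.97 × 10^-3 mol
n(NaOH) left over = 5.97 × 10^-3 mol (1:1 ratio)
n(NaOH) consumed by analyte = 0.0360 − 5.97 × 10^-3 = 0.0300 mol
From the 1:2 ratio, n((NH4)2SO4) = 1/2 × 0.0300 = 0.0150 mol
mass of (NH4)2SO4 = 0.0150 × 132.14 = 1.98 g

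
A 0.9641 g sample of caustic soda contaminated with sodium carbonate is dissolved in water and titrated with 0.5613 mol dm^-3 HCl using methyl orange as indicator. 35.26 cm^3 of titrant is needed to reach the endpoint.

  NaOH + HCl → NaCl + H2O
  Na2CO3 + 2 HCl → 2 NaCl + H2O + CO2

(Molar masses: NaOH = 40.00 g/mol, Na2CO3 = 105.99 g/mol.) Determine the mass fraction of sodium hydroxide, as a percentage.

27.06 %

n(HCl) = 0.03526 × 0.5613 = 0.01979 mol
Let x = n(NaOH), y = n(Na2CO3).
Titrant: 1x + 2y = 0.01979;  mass: 40.00x + 105.99y = 0.9641
Solving, x = 6.522 × 10^-3 mol, y = 6.635 × 10^-3 mol
mass of NaOH = 6.522 × 10^-3 × 40.00 = 0.2609 g
% NaOH = 0.2609 / 0.9641 × 100 = 27.06 %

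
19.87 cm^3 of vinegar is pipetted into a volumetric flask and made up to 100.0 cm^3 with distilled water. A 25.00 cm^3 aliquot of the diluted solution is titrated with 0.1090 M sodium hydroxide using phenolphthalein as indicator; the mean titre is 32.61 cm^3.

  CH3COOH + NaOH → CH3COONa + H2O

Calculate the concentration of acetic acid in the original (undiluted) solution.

0.7155 M

n(NaOH) = 0.03261 × 0.1090 = 3.554 × 10^-3 mol
n(CH3COOH) in the aliquot = 3.554 × 10^-3 mol (1:1 ratio)
[CH3COOH]_dilute = 3.554 × 10^-3 / 0.02500 = 0.1422 mol/L
Dilution factor = 100.0 / 19.87 = 5.033
[CH3COOH]_stock = 0.1422 × 5.033 = 0.7155 mol/L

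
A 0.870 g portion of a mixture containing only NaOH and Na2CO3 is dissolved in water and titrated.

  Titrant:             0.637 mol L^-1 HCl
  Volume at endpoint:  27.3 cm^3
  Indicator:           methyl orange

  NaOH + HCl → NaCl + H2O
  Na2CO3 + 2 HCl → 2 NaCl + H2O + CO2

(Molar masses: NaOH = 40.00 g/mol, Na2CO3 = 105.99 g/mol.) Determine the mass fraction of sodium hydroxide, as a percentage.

n(HCl) = 0.0273 × 0.637 = 0.0174 mol
Let x = n(NaOH), y = n(Na2CO3).
Titrant: 1x + 2y = 0.0174;  mass: 40.00x + 105.99y = 0.870
Solving, x = 3.97 × 10^-3 mol, y = 6.71 × 10^-3 mol
mass of NaOH = 3.97 × 10^-3 × 40.00 = 0.159 g
% NaOH = 0.159 / 0.870 × 100 = 18.3 %

18.3 %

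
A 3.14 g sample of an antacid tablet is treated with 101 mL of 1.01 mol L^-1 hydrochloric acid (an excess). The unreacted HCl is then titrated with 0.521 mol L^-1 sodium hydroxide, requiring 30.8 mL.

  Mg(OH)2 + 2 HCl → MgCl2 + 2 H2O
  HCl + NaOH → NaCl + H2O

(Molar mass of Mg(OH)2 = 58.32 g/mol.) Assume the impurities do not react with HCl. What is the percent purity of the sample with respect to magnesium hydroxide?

n(HCl) added = 0.101 × 1.01 = 0.102 mol
n(NaOH) used in back-titration = 0.0308 × 0.521 = 0.0160 mol
n(HCl) left over = 0.0160 mol (1:1 ratio)
n(HCl) consumed by analyte = 0.102 − 0.0160 = 0.0860 mol
From the 1:2 ratio, n(Mg(OH)2) = 1/2 × 0.0860 = 0.0430 mol
mass of Mg(OH)2 = 0.0430 × 58.32 = 2.51 g
% Mg(OH)2 = 2.51 / 3.14 × 100 = 79.8 %

79.8 %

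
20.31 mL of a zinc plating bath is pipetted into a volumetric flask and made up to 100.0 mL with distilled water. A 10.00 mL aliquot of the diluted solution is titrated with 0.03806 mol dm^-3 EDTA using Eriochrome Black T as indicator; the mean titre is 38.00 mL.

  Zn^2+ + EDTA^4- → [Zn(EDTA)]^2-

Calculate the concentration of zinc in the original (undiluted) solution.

n(EDTA) = 0.03800 × 0.03806 = 1.446 × 10^-3 mol
n(Zn2+) in the aliquot = 1.446 × 10^-3 mol (1:1 ratio)
[Zn2+]_dilute = 1.446 × 10^-3 / 0.01000 = 0.1446 mol/L
Dilution factor = 100.0 / 20.31 = 4.924
[Zn2+]_stock = 0.1446 × 4.924 = 0.7121 mol/L

0.7121 mol/L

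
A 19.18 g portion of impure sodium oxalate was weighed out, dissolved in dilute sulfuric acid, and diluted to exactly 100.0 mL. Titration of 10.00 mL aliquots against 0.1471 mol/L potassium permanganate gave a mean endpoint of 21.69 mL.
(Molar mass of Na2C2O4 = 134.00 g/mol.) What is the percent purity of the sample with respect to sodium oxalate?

2 MnO4^- + 5 C2O4^2- + 16 H^+ → 2 Mn^2+ + 10 CO2 + 8 H2O
n(KMnO4) per titration = 0.02169 × 0.1471 = 3.191 × 10^-3 mol
From the 5:2 ratio, n(Na2C2O4) in each aliquot = 5/2 × 3.191 × 10^-3 = 7.976 × 10^-3 mol
n(Na2C2O4) in the whole flask = 7.976 × 10^-3 × 100.0/10.00 = 0.07976 mol
mass of Na2C2O4 = 0.07976 × 134.00 = 10.69 g
% Na2C2O4 = 10.69 / 19.18 × 100 = 55.73 %

55.73 %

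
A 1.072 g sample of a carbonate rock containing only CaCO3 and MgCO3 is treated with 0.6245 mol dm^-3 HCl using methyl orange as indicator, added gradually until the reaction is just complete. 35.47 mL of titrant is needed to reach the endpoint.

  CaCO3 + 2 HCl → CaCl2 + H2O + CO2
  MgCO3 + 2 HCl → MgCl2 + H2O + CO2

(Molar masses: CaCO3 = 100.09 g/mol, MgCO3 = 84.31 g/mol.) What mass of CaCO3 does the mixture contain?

n(HCl) = 0.03547 × 0.6245 = 0.02215 mol
Let x = n(CaCO3), y = n(MgCO3).
Titrant: 2x + 2y = 0.02215;  mass: 100.09x + 84.31y = 1.072
Solving, x = 8.759 × 10^-3 mol, y = 2.316 × 10^-3 mol
mass of CaCO3 = 8.759 × 10^-3 × 100.09 = 0.8767 g

0.8767 g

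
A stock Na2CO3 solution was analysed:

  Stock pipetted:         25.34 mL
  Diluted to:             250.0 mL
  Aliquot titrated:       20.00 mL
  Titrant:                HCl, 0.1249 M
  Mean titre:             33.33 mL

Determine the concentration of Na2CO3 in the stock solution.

1.027 M

Na2CO3 + 2 HCl → 2 NaCl + H2O + CO2
n(HCl) = 0.03333 × 0.1249 = 4.163 × 10^-3 mol
From the 1:2 ratio, n(Na2CO3) in the aliquot = 1/2 × 4.163 × 10^-3 = 2.081 × 10^-3 mol
[Na2CO3]_dilute = 2.081 × 10^-3 / 0.02000 = 0.1041 mol/L
Dilution factor = 250.0 / 25.34 = 9.866
[Na2CO3]_stock = 0.1041 × 9.866 = 1.027 mol/L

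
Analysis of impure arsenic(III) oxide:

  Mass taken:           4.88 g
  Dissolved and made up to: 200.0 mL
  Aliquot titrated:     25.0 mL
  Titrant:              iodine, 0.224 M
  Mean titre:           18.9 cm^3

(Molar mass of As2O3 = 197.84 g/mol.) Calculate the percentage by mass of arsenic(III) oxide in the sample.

As2O3 + 2 I2 + 2 H2O → As2O5 + 4 HI
n(I2) per titration = 0.0189 × 0.224 = 4.23 × 10^-3 mol
From the 1:2 ratio, n(As2O3) in each aliquot = 1/2 × 4.23 × 10^-3 = 2.12 × 10^-3 mol
n(As2O3) in the whole flask = 2.12 × 10^-3 × 200.0/25.0 = 0.0169 mol
mass of As2O3 = 0.0169 × 197.84 = 3.35 g
% As2O3 = 3.35 / 4.88 × 100 = 68.7 %

68.7 %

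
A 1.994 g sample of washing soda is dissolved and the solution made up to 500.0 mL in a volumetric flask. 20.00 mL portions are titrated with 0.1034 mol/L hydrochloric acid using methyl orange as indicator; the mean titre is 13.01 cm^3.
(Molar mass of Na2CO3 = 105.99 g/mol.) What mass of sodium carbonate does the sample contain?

1.782 g

Na2CO3 + 2 HCl → 2 NaCl + H2O + CO2
n(HCl) per titration = 0.01301 × 0.1034 = 1.345 × 10^-3 mol
From the 1:2 ratio, n(Na2CO3) in each aliquot = 1/2 × 1.345 × 10^-3 = 6.726 × 10^-4 mol
n(Na2CO3) in the whole flask = 6.726 × 10^-4 × 500.0/20.00 = 0.01682 mol
mass of Na2CO3 = 0.01682 × 105.99 = 1.782 g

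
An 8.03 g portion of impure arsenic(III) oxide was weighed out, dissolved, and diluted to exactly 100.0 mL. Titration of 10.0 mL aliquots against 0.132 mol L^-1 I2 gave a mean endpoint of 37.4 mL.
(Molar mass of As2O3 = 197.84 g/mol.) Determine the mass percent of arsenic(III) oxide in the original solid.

As2O3 + 2 I2 + 2 H2O → As2O5 + 4 HI
n(I2) per titration = 0.0374 × 0.132 = 4.94 × 10^-3 mol
From the 1:2 ratio, n(As2O3) in each aliquot = 1/2 × 4.94 × 10^-3 = 2.47 × 10^-3 mol
n(As2O3) in the whole flask = 2.47 × 10^-3 × 100.0/10.0 = 0.0247 mol
mass of As2O3 = 0.0247 × 197.84 = 4.88 g
% As2O3 = 4.88 / 8.03 × 100 = 60.8 %

60.8 %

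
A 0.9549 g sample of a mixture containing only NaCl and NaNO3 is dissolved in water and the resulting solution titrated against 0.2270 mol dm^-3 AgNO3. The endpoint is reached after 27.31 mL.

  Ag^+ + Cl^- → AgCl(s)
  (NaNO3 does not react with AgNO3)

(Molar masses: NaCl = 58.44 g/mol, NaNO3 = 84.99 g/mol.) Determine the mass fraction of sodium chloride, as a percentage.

37.94 %

n(AgNO3) = 0.02731 × 0.2270 = 6.199 × 10^-3 mol
Let x = n(NaCl), y = n(NaNO3).
Titrant: 1x = 6.199 × 10^-3;  mass: 58.44x + 84.99y = 0.9549
Solving, x = 6.199 × 10^-3 mol, y = 6.973 × 10^-3 mol
mass of NaCl = 6.199 × 10^-3 × 58.44 = 0.3623 g
% NaCl = 0.3623 / 0.9549 × 100 = 37.94 %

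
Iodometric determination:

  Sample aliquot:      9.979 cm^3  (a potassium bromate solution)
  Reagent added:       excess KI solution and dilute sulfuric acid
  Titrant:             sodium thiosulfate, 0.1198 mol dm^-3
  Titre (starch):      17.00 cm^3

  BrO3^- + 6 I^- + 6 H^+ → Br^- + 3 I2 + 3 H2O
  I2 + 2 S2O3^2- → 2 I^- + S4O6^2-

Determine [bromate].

n(S2O3^2-) = 0.01700 × 0.1198 = 2.037 × 10^-3 mol
n(I2) = n(S2O3^2-)/2 = 1.018 × 10^-3 mol
From the 1:3 ratio, n(BrO3^-) in the aliquot = 1/3 × 1.018 × 10^-3 = 3.394 × 10^-4 mol
[BrO3^-] = 3.394 × 10^-4 / 0.009979 = 0.03401 mol/L

0.03401 mol/L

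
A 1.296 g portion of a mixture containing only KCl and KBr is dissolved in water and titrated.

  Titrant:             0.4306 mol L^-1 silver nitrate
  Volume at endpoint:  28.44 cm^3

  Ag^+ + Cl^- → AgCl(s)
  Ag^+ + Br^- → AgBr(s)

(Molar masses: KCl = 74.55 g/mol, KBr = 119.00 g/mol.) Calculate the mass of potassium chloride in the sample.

n(AgNO3) = 0.02844 × 0.4306 = 0.01225 mol
Let x = n(KCl), y = n(KBr).
Titrant: 1x + 1y = 0.01225;  mass: 74.55x + 119.00y = 1.296
Solving, x = 3.629 × 10^-3 mol, y = 8.617 × 10^-3 mol
mass of KCl = 3.629 × 10^-3 × 74.55 = 0.2705 g

0.2705 g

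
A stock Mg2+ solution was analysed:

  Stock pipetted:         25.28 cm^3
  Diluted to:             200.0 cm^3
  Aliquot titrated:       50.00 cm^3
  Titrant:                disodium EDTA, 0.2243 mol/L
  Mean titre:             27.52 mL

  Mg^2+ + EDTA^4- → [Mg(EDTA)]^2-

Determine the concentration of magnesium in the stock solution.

n(EDTA) = 0.02752 × 0.2243 = 6.173 × 10^-3 mol
n(Mg2+) in the aliquot = 6.173 × 10^-3 mol (1:1 ratio)
[Mg2+]_dilute = 6.173 × 10^-3 / 0.05000 = 0.1235 mol/L
Dilution factor = 200.0 / 25.28 = 7.911
[Mg2+]_stock = 0.1235 × 7.911 = 0.9767 mol/L

0.9767 mol/L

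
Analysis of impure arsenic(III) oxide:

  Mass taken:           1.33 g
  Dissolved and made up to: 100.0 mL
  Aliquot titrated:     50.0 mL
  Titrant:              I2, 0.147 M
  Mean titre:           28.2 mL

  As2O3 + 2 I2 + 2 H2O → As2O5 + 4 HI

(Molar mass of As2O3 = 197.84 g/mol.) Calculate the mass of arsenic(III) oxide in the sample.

n(I2) per titration = 0.0282 × 0.147 = 4.15 × 10^-3 mol
From the 1:2 ratio, n(As2O3) in each aliquot = 1/2 × 4.15 × 10^-3 = 2.07 × 10^-3 mol
n(As2O3) in the whole flask = 2.07 × 10^-3 × 100.0/50.0 = 4.15 × 10^-3 mol
mass of As2O3 = 4.15 × 10^-3 × 197.84 = 0.820 g

0.820 g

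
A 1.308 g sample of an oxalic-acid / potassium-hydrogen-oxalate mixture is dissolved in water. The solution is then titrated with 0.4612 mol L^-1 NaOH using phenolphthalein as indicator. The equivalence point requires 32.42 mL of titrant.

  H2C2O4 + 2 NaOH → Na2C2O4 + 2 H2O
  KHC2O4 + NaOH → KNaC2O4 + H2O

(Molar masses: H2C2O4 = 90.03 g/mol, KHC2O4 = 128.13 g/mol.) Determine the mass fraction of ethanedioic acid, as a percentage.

n(NaOH) = 0.03242 × 0.4612 = 0.01495 mol
Let x = n(H2C2O4), y = n(KHC2O4).
Titrant: 2x + 1y = 0.01495;  mass: 90.03x + 128.13y = 1.308
Solving, x = 3.656 × 10^-3 mol, y = 7.639 × 10^-3 mol
mass of H2C2O4 = 3.656 × 10^-3 × 90.03 = 0.3292 g
% H2C2O4 = 0.3292 / 1.308 × 100 = 25.17 %

25.17 %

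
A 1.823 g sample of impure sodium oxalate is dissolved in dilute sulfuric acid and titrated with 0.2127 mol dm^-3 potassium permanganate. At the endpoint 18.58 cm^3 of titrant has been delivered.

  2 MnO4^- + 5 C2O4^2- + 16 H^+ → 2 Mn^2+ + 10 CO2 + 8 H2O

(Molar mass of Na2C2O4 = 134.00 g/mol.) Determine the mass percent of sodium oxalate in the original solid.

72.62 %

n(KMnO4) = 0.01858 L × 0.2127 mol/L = 3.952 × 10^-3 mol
From the 5:2 ratio, n(Na2C2O4) = 5/2 × 3.952 × 10^-3 = 9.880 × 10^-3 mol
mass of Na2C2O4 = 9.880 × 10^-3 × 134.00 g/mol = 1.324 g
% Na2C2O4 = 1.324 / 1.823 × 100 = 72.62 %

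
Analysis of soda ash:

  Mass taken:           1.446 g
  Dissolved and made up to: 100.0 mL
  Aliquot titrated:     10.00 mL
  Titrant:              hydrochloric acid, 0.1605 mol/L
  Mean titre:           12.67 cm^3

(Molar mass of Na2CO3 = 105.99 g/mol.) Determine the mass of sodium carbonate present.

Na2CO3 + 2 HCl → 2 NaCl + H2O + CO2
n(HCl) per titration = 0.01267 × 0.1605 = 2.034 × 10^-3 mol
From the 1:2 ratio, n(Na2CO3) in each aliquot = 1/2 × 2.034 × 10^-3 = 1.017 × 10^-3 mol
n(Na2CO3) in the whole flask = 1.017 × 10^-3 × 100.0/10.00 = 0.01017 mol
mass of Na2CO3 = 0.01017 × 105.99 = 1.078 g

1.078 g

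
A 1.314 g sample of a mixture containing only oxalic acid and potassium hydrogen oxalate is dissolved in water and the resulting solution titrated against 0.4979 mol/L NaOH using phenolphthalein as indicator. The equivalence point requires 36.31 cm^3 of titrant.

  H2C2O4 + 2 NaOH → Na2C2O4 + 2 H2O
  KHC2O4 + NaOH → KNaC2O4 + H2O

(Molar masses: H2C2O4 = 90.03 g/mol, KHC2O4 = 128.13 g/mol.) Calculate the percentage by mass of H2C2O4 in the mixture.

41.32 %

n(NaOH) = 0.03631 × 0.4979 = 0.01808 mol
Let x = n(H2C2O4), y = n(KHC2O4).
Titrant: 2x + 1y = 0.01808;  mass: 90.03x + 128.13y = 1.314
Solving, x = 6.030 × 10^-3 mol, y = 6.018 × 10^-3 mol
mass of H2C2O4 = 6.030 × 10^-3 × 90.03 = 0.5429 g
% H2C2O4 = 0.5429 / 1.314 × 100 = 41.32 %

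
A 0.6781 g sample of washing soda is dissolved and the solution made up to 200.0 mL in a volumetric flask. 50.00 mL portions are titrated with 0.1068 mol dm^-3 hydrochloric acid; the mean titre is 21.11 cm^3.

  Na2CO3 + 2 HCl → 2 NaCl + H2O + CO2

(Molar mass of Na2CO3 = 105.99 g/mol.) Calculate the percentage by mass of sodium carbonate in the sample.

70.48 %

n(HCl) per titration = 0.02111 × 0.1068 = 2.255 × 10^-3 mol
From the 1:2 ratio, n(Na2CO3) in each aliquot = 1/2 × 2.255 × 10^-3 = 1.127 × 10^-3 mol
n(Na2CO3) in the whole flask = 1.127 × 10^-3 × 200.0/50.00 = 4.509 × 10^-3 mol
mass of Na2CO3 = 4.509 × 10^-3 × 105.99 = 0.4779 g
% Na2CO3 = 0.4779 / 0.6781 × 100 = 70.48 %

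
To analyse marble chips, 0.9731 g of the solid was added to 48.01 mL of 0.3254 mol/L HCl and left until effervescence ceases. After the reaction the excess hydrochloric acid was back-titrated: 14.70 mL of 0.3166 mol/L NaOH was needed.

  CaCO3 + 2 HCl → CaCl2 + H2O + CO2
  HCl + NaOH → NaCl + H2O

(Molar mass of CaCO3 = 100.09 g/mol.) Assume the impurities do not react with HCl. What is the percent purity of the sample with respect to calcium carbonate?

56.41 %

n(HCl) added = 0.04801 × 0.3254 = 0.01562 mol
n(NaOH) used in back-titration = 0.01470 × 0.3166 = 4.654 × 10^-3 mol
n(HCl) left over = 4.654 × 10^-3 mol (1:1 ratio)
n(HCl) consumed by analyte = 0.01562 − 4.654 × 10^-3 = 0.01097 mol
From the 1:2 ratio, n(CaCO3) = 1/2 × 0.01097 = 5.484 × 10^-3 mol
mass of CaCO3 = 5.484 × 10^-3 × 100.09 = 0.5489 g
% CaCO3 = 0.5489 / 0.9731 × 100 = 56.41 %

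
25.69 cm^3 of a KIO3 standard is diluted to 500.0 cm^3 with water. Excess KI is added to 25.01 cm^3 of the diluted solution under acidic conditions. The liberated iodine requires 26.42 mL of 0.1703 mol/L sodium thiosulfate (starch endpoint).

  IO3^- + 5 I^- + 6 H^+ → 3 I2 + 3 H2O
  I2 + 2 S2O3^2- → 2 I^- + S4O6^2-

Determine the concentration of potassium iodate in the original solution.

0.5836 mol/L

n(S2O3^2-) = 0.02642 × 0.1703 = 4.499 × 10^-3 mol
n(I2) = n(S2O3^2-)/2 = 2.250 × 10^-3 mol
From the 1:3 ratio, n(IO3^-) in the aliquot = 1/3 × 2.250 × 10^-3 = 7.499 × 10^-4 mol
[IO3^-]_dilute = 7.499 × 10^-4 / 0.02501 = 0.02998 mol/L
[IO3^-]_original = 0.02998 × 500.0/25.69 = 0.5836 mol/L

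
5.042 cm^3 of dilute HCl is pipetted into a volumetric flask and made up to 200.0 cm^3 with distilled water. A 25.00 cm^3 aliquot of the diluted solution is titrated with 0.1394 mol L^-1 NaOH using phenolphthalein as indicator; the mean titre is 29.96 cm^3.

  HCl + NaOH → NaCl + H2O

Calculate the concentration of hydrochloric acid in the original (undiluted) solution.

n(NaOH) = 0.02996 × 0.1394 = 4.176 × 10^-3 mol
n(HCl) in the aliquot = 4.176 × 10^-3 mol (1:1 ratio)
[HCl]_dilute = 4.176 × 10^-3 / 0.02500 = 0.1671 mol/L
Dilution factor = 200.0 / 5.042 = 39.67
[HCl]_stock = 0.1671 × 39.67 = 6.627 mol/L

6.627 mol/L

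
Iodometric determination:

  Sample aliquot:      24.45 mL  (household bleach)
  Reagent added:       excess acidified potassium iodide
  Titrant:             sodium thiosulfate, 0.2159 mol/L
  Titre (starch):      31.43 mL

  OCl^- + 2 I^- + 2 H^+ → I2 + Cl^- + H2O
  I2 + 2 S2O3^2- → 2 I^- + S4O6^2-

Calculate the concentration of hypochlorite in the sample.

n(S2O3^2-) = 0.03143 × 0.2159 = 6.786 × 10^-3 mol
n(I2) = n(S2O3^2-)/2 = 3.393 × 10^-3 mol
n(OCl^-) in the aliquot = 3.393 × 10^-3 mol (1:1 ratio)
[OCl^-] = 3.393 × 10^-3 / 0.02445 = 0.1388 mol/L

0.1388 mol/L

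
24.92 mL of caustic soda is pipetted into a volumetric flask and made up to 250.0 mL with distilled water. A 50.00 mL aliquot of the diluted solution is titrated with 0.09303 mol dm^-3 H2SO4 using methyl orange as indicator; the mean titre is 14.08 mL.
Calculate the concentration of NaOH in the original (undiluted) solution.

0.5256 mol/L

2 NaOH + H2SO4 → Na2SO4 + 2 H2O
n(H2SO4) = 0.01408 × 0.09303 = 1.310 × 10^-3 mol
From the 2:1 ratio, n(NaOH) in the aliquot = 2/1 × 1.310 × 10^-3 = 2.620 × 10^-3 mol
[NaOH]_dilute = 2.620 × 10^-3 / 0.05000 = 0.05239 mol/L
Dilution factor = 250.0 / 24.92 = 10.03
[NaOH]_stock = 0.05239 × 10.03 = 0.5256 mol/L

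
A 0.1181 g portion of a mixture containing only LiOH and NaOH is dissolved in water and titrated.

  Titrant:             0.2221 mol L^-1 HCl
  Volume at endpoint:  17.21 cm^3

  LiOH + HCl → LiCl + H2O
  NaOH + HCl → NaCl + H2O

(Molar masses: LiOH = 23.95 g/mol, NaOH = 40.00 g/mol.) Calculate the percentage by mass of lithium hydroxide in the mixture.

43.96 %

n(HCl) = 0.01721 × 0.2221 = 3.822 × 10^-3 mol
Let x = n(LiOH), y = n(NaOH).
Titrant: 1x + 1y = 3.822 × 10^-3;  mass: 23.95x + 40.00y = 0.1181
Solving, x = 2.168 × 10^-3 mol, y = 1.655 × 10^-3 mol
mass of LiOH = 2.168 × 10^-3 × 23.95 = 0.05192 g
% LiOH = 0.05192 / 0.1181 × 100 = 43.96 %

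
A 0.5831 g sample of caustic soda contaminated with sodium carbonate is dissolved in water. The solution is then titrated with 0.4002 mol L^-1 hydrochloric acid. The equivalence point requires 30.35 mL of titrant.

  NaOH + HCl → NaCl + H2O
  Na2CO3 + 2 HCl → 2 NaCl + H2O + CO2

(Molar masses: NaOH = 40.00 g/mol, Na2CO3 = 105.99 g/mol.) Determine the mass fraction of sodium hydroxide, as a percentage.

31.98 %

n(HCl) = 0.03035 × 0.4002 = 0.01215 mol
Let x = n(NaOH), y = n(Na2CO3).
Titrant: 1x + 2y = 0.01215;  mass: 40.00x + 105.99y = 0.5831
Solving, x = 4.662 × 10^-3 mol, y = 3.742 × 10^-3 mol
mass of NaOH = 4.662 × 10^-3 × 40.00 = 0.1865 g
% NaOH = 0.1865 / 0.5831 × 100 = 31.98 %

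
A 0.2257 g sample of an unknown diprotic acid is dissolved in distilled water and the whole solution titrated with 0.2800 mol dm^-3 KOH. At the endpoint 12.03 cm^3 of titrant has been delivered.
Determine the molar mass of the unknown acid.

n(KOH) = 0.01203 L × 0.2800 mol/L = 3.368 × 10^-3 mol
From the 1:2 ratio, n(H2A) = 1/2 × 3.368 × 10^-3 = 1.684 × 10^-3 mol
M = m / n = 0.2257 g / 1.684 × 10^-3 mol = 134.0 g/mol

134.0 g/mol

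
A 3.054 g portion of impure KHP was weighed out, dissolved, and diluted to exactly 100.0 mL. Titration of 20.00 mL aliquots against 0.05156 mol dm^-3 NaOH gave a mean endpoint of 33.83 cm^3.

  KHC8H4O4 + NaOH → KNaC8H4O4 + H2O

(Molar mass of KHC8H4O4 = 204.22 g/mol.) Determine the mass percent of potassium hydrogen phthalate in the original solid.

58.32 %

n(NaOH) per titration = 0.03383 × 0.05156 = 1.744 × 10^-3 mol
n(KHC8H4O4) in each aliquot = 1.744 × 10^-3 mol (1:1 ratio)
n(KHC8H4O4) in the whole flask = 1.744 × 10^-3 × 100.0/20.00 = 8.721 × 10^-3 mol
mass of KHC8H4O4 = 8.721 × 10^-3 × 204.22 = 1.781 g
% KHC8H4O4 = 1.781 / 3.054 × 100 = 58.32 %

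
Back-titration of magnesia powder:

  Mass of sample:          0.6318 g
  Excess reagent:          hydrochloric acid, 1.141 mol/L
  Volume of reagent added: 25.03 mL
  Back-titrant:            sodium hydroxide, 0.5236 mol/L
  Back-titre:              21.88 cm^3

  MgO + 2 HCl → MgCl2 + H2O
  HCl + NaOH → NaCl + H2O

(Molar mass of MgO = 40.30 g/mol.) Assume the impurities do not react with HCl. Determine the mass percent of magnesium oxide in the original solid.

54.55 %

n(HCl) added = 0.02503 × 1.141 = 0.02856 mol
n(NaOH) used in back-titration = 0.02188 × 0.5236 = 0.01146 mol
n(HCl) left over = 0.01146 mol (1:1 ratio)
n(HCl) consumed by analyte = 0.02856 − 0.01146 = 0.01710 mol
From the 1:2 ratio, n(MgO) = 1/2 × 0.01710 = 8.551 × 10^-3 mol
mass of MgO = 8.551 × 10^-3 × 40.30 = 0.3446 g
% MgO = 0.3446 / 0.6318 × 100 = 54.55 %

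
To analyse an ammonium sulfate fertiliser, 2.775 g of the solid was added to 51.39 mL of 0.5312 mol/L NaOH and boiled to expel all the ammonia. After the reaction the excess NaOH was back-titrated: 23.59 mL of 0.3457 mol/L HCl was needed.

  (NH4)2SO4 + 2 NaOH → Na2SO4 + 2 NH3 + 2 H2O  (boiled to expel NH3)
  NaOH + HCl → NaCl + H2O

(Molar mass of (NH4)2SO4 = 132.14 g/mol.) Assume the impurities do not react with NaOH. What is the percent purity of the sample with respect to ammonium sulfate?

45.58 %

n(NaOH) added = 0.05139 × 0.5312 = 0.02730 mol
n(HCl) used in back-titration = 0.02359 × 0.3457 = 8.155 × 10^-3 mol
n(NaOH) left over = 8.155 × 10^-3 mol (1:1 ratio)
n(NaOH) consumed by analyte = 0.02730 − 8.155 × 10^-3 = 0.01914 mol
From the 1:2 ratio, n((NH4)2SO4) = 1/2 × 0.01914 = 9.572 × 10^-3 mol
mass of (NH4)2SO4 = 9.572 × 10^-3 × 132.14 = 1.265 g
% (NH4)2SO4 = 1.265 / 2.775 × 100 = 45.58 %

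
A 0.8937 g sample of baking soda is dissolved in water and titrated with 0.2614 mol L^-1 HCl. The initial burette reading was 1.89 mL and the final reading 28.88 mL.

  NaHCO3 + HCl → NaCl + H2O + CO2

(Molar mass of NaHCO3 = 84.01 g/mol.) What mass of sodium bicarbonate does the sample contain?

n(HCl) = 0.02699 L × 0.2614 mol/L = 7.055 × 10^-3 mol
n(NaHCO3) = 7.055 × 10^-3 mol (1:1 ratio)
mass of NaHCO3 = 7.055 × 10^-3 × 84.01 g/mol = 0.5927 g

0.5927 g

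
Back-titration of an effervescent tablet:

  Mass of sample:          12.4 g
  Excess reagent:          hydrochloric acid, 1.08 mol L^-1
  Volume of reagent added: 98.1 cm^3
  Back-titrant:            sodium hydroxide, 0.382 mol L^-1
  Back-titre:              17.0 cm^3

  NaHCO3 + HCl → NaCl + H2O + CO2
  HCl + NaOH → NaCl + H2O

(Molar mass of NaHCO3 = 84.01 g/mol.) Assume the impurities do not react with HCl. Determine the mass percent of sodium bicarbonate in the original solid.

67.4 %

n(HCl) added = 0.0981 × 1.08 = 0.106 mol
n(NaOH) used in back-titration = 0.0170 × 0.382 = 6.49 × 10^-3 mol
n(HCl) left over = 6.49 × 10^-3 mol (1:1 ratio)
n(HCl) consumed by analyte = 0.106 − 6.49 × 10^-3 = 0.0995 mol
n(NaHCO3) = 0.0995 mol (1:1 ratio)
mass of NaHCO3 = 0.0995 × 84.01 = 8.36 g
% NaHCO3 = 8.36 / 12.4 × 100 = 67.4 %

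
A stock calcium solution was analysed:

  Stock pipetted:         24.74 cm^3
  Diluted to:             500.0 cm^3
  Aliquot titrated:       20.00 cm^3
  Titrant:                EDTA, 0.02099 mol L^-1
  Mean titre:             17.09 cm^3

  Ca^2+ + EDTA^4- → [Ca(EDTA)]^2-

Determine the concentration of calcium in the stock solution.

0.3625 mol/L

n(EDTA) = 0.01709 × 0.02099 = 3.587 × 10^-4 mol
n(Ca2+) in the aliquot = 3.587 × 10^-4 mol (1:1 ratio)
[Ca2+]_dilute = 3.587 × 10^-4 / 0.02000 = 0.01794 mol/L
Dilution factor = 500.0 / 24.74 = 20.21
[Ca2+]_stock = 0.01794 × 20.21 = 0.3625 mol/L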